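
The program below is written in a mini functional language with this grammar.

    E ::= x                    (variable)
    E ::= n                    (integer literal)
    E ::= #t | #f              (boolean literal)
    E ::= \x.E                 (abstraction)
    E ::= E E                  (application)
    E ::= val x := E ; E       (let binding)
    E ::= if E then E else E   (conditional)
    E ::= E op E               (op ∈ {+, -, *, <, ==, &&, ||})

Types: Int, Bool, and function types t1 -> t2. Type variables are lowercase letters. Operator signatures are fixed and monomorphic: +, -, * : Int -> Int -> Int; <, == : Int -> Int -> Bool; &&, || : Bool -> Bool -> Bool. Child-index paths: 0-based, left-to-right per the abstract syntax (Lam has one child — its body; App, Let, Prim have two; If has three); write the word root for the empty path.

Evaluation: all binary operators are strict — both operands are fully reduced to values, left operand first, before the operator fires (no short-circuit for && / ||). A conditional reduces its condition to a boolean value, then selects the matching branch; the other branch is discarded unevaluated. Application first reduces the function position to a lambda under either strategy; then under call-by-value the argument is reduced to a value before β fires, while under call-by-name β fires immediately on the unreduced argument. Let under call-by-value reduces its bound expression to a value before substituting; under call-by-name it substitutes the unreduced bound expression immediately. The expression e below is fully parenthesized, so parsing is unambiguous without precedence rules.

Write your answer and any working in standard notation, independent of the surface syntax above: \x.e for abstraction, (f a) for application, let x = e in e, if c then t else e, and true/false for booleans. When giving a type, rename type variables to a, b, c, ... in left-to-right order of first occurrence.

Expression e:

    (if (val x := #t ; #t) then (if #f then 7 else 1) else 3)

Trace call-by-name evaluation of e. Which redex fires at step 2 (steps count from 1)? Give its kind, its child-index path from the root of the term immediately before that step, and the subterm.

Working:
step 0: (if (let x = true in true) then (if false then 7 else 1) else 3)
step 1: [let@0] (if true then (if false then 7 else 1) else 3)
step 2: [if@root] (if false then 7 else 1)

Answer: if at root : (if true then (if false then 7 else 1) else 3)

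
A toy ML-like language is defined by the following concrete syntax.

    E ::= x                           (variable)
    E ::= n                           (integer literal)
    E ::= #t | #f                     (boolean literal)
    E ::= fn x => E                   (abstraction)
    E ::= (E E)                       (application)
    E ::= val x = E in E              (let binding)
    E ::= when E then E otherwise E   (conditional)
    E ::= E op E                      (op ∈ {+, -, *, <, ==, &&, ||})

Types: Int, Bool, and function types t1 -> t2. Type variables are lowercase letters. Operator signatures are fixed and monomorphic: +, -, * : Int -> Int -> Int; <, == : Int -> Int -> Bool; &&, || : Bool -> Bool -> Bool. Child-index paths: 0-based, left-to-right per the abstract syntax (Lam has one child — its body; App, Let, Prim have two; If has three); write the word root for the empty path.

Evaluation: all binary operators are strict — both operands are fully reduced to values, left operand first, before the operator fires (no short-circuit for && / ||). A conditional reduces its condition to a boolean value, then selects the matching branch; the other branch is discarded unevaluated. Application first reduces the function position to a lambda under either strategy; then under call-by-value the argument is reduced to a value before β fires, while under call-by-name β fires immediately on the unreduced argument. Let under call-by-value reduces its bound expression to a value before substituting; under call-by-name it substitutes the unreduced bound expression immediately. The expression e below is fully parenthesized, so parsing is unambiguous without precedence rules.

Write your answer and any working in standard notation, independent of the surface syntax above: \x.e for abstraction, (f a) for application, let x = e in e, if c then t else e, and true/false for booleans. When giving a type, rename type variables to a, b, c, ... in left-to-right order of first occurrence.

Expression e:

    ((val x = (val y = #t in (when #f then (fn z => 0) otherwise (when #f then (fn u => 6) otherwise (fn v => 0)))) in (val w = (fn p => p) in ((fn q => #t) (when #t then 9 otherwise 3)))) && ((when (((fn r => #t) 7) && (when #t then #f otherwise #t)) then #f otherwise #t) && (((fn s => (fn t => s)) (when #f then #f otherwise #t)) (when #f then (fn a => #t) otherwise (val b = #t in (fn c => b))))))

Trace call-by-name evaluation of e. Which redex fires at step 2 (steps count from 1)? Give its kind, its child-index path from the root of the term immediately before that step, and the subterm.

Derivation:
step 0: ((let x = (let y = true in (if false then (\z.0) else (if false then (\u.6) else (\v.0)))) in (let w = (\p.p) in ((\q.true) (if true then 9 else 3)))) && ((if (((\r.true) 7) && (if true then false else true)) then false else true) && (((\s.(\t.s)) (if false then false else true)) (if false then (\a.true) else (let b = true in (\c.b))))))
step 1: [let@0] ((let w = (\p.p) in ((\q.true) (if true then 9 else 3))) && ((if (((\r.true) 7) && (if true then false else true)) then false else true) && (((\s.(\t.s)) (if false then false else true)) (if false then (\a.true) else (let b = true in (\c.b))))))
step 2: [let@0] (((\q.true) (if true then 9 else 3)) && ((if (((\r.true) 7) && (if true then false else true)) then false else true) && (((\s.(\t.s)) (if false then false else true)) (if false then (\a.true) else (let b = true in (\c.b))))))

Answer: let at 0 : (let w = (\p.p) in ((\q.true) (if true then 9 else 3)))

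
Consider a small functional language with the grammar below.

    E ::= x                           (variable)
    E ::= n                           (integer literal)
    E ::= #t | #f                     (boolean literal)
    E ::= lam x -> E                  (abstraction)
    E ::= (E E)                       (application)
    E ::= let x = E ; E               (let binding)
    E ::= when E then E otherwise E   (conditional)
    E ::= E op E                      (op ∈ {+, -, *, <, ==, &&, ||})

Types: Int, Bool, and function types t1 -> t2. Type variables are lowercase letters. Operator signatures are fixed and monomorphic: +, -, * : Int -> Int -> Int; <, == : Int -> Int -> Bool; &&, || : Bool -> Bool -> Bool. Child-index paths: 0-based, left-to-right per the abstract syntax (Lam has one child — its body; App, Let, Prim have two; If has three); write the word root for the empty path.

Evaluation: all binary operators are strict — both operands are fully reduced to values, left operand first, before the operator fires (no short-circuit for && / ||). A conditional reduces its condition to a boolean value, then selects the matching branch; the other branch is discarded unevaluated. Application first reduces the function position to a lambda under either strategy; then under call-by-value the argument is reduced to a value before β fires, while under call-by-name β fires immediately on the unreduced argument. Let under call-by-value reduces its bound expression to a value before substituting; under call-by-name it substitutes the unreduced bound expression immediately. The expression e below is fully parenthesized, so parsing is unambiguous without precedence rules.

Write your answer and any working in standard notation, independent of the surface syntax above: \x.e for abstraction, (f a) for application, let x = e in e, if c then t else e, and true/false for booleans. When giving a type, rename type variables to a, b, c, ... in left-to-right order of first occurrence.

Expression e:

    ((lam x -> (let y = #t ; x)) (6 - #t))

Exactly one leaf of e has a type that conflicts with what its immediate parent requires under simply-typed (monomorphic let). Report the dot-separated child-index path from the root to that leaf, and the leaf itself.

Derivation:
let y : Bool
x : a
\x._ : a -> a
  unify Int ~ Int
  unify Bool ~ Int
  FAIL: mismatch Bool ~ Int

Answer: 1.1 : true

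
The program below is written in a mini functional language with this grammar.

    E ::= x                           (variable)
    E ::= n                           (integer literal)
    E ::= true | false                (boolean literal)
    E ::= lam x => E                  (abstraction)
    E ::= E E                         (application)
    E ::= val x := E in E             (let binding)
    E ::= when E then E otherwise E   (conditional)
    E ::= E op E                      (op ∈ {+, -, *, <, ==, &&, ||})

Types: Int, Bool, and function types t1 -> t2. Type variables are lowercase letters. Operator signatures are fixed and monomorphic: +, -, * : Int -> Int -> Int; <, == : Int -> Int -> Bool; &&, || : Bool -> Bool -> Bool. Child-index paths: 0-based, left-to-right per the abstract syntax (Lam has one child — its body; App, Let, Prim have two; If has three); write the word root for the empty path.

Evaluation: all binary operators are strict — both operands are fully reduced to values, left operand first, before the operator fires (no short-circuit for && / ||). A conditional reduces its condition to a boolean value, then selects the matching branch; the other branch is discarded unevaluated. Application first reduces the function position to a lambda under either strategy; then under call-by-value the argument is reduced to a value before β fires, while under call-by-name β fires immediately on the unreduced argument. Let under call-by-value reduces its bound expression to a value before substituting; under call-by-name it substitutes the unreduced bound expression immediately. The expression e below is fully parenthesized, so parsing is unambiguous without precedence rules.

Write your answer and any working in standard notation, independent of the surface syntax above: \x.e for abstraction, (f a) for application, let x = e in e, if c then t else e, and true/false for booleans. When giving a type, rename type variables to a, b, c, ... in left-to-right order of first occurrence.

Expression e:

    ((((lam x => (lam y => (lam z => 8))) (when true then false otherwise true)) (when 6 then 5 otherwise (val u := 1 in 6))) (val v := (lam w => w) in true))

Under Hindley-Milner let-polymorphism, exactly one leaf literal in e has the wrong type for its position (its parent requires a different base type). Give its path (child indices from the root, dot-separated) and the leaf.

Answer: 0.1.0 : 6

Trace:
\z._ : c -> Int
\y._ : b -> c -> Int
\x._ : a -> b -> c -> Int
  unify Bool ~ Bool
  unify Bool ~ Bool
  unify a -> b -> c -> Int ~ Bool -> d
  unify a ~ Bool
  unify b -> c -> Int ~ d
_ _ : b -> c -> Int
  unify Int ~ Bool
  FAIL: mismatch Int ~ Bool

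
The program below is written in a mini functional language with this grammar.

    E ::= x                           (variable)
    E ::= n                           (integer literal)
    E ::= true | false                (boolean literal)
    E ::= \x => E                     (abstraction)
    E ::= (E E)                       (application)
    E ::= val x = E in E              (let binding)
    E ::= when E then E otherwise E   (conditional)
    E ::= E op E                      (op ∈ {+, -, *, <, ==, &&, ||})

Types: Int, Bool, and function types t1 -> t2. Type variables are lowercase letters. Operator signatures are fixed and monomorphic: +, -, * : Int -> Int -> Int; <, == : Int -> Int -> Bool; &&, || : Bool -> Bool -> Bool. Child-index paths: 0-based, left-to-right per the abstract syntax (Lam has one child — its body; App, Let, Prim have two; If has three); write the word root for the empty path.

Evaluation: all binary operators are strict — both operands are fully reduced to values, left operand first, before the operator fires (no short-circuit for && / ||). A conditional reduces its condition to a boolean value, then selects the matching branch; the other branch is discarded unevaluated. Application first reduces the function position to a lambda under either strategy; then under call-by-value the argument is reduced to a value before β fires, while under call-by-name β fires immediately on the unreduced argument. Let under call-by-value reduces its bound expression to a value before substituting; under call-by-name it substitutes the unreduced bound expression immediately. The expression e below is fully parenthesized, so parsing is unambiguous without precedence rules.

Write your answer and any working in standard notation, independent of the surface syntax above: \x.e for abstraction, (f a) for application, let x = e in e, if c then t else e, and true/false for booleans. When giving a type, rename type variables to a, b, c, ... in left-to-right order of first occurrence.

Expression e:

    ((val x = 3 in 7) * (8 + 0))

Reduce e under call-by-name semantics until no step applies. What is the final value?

Trace:
step 0: ((let x = 3 in 7) * (8 + 0))
step 1: [let@0] (7 * (8 + 0))
step 2: [delta@1] (7 * 8)
step 3: [delta@root] 56

Answer: 56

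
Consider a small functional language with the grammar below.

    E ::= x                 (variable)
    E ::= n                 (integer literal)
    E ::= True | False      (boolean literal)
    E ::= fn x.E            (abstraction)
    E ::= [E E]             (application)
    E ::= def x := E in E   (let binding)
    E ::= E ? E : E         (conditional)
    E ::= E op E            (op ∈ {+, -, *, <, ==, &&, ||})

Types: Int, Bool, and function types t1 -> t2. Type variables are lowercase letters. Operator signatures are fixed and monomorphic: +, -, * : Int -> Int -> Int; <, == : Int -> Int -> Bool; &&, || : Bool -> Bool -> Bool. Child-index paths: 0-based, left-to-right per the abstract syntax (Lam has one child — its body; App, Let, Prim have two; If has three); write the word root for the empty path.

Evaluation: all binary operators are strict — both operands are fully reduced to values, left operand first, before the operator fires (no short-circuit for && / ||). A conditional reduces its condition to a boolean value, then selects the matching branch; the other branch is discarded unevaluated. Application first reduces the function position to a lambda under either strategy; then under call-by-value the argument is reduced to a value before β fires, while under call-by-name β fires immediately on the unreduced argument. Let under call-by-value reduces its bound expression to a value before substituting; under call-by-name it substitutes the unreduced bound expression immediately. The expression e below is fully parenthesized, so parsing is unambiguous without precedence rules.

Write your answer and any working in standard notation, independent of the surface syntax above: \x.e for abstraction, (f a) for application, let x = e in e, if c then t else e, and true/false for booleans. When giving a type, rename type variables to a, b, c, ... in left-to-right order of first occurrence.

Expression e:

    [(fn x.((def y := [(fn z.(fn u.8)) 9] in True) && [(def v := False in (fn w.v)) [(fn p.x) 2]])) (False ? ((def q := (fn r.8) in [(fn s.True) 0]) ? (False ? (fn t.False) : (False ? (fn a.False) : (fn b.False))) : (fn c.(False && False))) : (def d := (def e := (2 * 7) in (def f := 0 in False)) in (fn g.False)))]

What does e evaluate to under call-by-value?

Derivation:
step 0: ((\x.((let y = ((\z.(\u.8)) 9) in true) && ((let v = false in (\w.v)) ((\p.x) 2)))) (if false then (if (let q = (\r.8) in ((\s.true) 0)) then (if false then (\t.false) else (if false then (\a.false) else (\b.false))) else (\c.(false && false))) else (let d = (let e = (2 * 7) in (let f = 0 in false)) in (\g.false))))
step 1: [if@1] ((\x.((let y = ((\z.(\u.8)) 9) in true) && ((let v = false in (\w.v)) ((\p.x) 2)))) (let d = (let e = (2 * 7) in (let f = 0 in false)) in (\g.false)))
step 2: [delta@1.0.0] ((\x.((let y = ((\z.(\u.8)) 9) in true) && ((let v = false in (\w.v)) ((\p.x) 2)))) (let d = (let e = 14 in (let f = 0 in false)) in (\g.false)))
step 3: [let@1.0] ((\x.((let y = ((\z.(\u.8)) 9) in true) && ((let v = false in (\w.v)) ((\p.x) 2)))) (let d = (let f = 0 in false) in (\g.false)))
step 4: [let@1.0] ((\x.((let y = ((\z.(\u.8)) 9) in true) && ((let v = false in (\w.v)) ((\p.x) 2)))) (let d = false in (\g.false)))
step 5: [let@1] ((\x.((let y = ((\z.(\u.8)) 9) in true) && ((let v = false in (\w.v)) ((\p.x) 2)))) (\g.false))
step 6: [beta@root] ((let y = ((\z.(\u.8)) 9) in true) && ((let v = false in (\w.v)) ((\p.(\g.false)) 2)))
step 7: [beta@0.0] ((let y = (\u.8) in true) && ((let v = false in (\w.v)) ((\p.(\g.false)) 2)))
step 8: [let@0] (true && ((let v = false in (\w.v)) ((\p.(\g.false)) 2)))
step 9: [let@1.0] (true && ((\w.false) ((\p.(\g.false)) 2)))
step 10: [beta@1.1] (true && ((\w.false) (\g.false)))
step 11: [beta@1] (true && false)
step 12: [delta@root] false

Answer: false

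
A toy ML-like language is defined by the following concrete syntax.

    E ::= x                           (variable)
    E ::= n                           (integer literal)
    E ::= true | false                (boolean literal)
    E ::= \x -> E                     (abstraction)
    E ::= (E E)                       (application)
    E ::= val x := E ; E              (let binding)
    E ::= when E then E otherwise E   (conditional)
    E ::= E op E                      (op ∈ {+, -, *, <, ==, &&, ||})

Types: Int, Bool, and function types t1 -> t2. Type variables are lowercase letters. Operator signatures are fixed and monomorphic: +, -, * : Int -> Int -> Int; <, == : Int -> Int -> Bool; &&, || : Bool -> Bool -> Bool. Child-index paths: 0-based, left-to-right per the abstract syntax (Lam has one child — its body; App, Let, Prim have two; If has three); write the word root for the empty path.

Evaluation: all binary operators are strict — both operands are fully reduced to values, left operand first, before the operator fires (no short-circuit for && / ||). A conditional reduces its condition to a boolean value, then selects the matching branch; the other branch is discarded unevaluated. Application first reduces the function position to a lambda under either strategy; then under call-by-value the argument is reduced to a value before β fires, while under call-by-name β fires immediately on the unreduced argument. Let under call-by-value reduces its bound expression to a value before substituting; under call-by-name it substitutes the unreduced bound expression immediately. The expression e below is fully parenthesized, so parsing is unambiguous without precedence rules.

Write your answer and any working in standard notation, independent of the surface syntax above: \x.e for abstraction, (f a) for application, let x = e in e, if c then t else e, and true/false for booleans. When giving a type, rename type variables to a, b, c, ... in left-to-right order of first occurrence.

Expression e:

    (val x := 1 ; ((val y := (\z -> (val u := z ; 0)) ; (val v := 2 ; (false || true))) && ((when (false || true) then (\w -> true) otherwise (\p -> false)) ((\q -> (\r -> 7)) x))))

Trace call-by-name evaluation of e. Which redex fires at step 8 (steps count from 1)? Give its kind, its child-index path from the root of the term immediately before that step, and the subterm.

Answer: delta at root : (true && true)

Derivation:
step 0: (let x = 1 in ((let y = (\z.(let u = z in 0)) in (let v = 2 in (false || true))) && ((if (false || true) then (\w.true) else (\p.false)) ((\q.(\r.7)) x))))
step 1: [let@root] ((let y = (\z.(let u = z in 0)) in (let v = 2 in (false || true))) && ((if (false || true) then (\w.true) else (\p.false)) ((\q.(\r.7)) 1)))
step 2: [let@0] ((let v = 2 in (false || true)) && ((if (false || true) then (\w.true) else (\p.false)) ((\q.(\r.7)) 1)))
step 3: [let@0] ((false || true) && ((if (false || true) then (\w.true) else (\p.false)) ((\q.(\r.7)) 1)))
step 4: [delta@0] (true && ((if (false || true) then (\w.true) else (\p.false)) ((\q.(\r.7)) 1)))
step 5: [delta@1.0.0] (true && ((if true then (\w.true) else (\p.false)) ((\q.(\r.7)) 1)))
step 6: [if@1.0] (true && ((\w.true) ((\q.(\r.7)) 1)))
step 7: [beta@1] (true && true)
step 8: [delta@root] true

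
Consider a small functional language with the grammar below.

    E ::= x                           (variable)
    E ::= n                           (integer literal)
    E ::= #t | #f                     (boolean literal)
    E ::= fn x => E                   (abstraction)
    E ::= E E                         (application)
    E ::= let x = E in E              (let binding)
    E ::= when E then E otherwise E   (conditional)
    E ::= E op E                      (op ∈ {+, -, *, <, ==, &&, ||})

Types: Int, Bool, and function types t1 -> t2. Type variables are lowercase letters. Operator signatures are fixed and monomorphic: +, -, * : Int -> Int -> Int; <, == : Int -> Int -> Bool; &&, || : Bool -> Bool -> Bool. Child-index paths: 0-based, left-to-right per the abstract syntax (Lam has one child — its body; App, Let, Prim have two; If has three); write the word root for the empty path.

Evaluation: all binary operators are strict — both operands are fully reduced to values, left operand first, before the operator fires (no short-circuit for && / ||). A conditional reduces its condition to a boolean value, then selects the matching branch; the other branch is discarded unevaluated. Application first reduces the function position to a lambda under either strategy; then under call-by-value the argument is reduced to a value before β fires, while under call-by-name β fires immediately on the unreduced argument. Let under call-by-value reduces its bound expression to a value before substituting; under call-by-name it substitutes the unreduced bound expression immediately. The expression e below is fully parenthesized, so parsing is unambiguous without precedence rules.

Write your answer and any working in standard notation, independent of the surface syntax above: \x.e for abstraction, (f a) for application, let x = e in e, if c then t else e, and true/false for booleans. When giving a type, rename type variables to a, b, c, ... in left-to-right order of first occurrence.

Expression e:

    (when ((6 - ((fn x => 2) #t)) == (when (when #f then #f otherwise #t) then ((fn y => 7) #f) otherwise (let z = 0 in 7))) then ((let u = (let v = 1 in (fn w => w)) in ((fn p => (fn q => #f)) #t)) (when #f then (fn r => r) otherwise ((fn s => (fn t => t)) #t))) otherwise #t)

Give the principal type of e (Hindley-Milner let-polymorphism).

Answer: Bool

Working:
  unify Int ~ Int
\x._ : a -> Int
  unify a -> Int ~ Bool -> b
  unify a ~ Bool
  unify Int ~ b
_ _ : Int
  unify Int ~ Int
  unify Int ~ Int
  unify Bool ~ Bool
  unify Bool ~ Bool
  unify Bool ~ Bool
\y._ : c -> Int
  unify c -> Int ~ Bool -> d
  unify c ~ Bool
  unify Int ~ d
_ _ : Int
let z : Int
  unify Int ~ Int
  unify Int ~ Int
  unify Bool ~ Bool
let v : Int
w : e
\w._ : e -> e
let u : forall. e -> e
\q._ : g -> Bool
\p._ : f -> g -> Bool
  unify f -> g -> Bool ~ Bool -> h
  unify f ~ Bool
  unify g -> Bool ~ h
_ _ : g -> Bool
  unify Bool ~ Bool
r : i
\r._ : i -> i
t : k
\t._ : k -> k
\s._ : j -> k -> k
  unify j -> k -> k ~ Bool -> l
  unify j ~ Bool
  unify k -> k ~ l
_ _ : k -> k
  unify i -> i ~ k -> k
  unify i ~ k
  unify k ~ k
  unify g -> Bool ~ (k -> k) -> m
  unify g ~ k -> k
  unify Bool ~ m
_ _ : Bool
  unify Bool ~ Bool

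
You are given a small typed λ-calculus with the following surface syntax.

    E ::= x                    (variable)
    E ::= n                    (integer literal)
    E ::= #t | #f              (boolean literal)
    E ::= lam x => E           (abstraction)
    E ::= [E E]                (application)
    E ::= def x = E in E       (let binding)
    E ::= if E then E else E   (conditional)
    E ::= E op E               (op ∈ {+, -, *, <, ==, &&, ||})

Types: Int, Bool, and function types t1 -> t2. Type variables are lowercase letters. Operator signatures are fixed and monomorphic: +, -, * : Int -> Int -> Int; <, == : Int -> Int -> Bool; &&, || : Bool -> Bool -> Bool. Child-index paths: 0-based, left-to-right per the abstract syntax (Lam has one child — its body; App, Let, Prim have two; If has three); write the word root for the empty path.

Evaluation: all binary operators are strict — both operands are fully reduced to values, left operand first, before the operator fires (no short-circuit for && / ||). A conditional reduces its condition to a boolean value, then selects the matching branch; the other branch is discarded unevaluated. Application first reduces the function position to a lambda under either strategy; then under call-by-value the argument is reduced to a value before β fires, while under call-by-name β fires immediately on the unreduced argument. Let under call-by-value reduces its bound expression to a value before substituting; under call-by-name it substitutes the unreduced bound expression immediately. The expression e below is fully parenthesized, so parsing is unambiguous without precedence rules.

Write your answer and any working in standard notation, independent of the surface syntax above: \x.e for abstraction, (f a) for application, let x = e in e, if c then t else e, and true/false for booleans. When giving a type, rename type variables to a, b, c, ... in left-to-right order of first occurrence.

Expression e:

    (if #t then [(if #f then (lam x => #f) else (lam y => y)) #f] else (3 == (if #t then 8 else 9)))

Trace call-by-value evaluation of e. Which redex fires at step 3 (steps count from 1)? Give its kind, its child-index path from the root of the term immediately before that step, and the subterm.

Derivation:
step 0: (if true then ((if false then (\x.false) else (\y.y)) false) else (3 == (if true then 8 else 9)))
step 1: [if@root] ((if false then (\x.false) else (\y.y)) false)
step 2: [if@0] ((\y.y) false)
step 3: [beta@root] false

Answer: beta at root : ((\y.y) false)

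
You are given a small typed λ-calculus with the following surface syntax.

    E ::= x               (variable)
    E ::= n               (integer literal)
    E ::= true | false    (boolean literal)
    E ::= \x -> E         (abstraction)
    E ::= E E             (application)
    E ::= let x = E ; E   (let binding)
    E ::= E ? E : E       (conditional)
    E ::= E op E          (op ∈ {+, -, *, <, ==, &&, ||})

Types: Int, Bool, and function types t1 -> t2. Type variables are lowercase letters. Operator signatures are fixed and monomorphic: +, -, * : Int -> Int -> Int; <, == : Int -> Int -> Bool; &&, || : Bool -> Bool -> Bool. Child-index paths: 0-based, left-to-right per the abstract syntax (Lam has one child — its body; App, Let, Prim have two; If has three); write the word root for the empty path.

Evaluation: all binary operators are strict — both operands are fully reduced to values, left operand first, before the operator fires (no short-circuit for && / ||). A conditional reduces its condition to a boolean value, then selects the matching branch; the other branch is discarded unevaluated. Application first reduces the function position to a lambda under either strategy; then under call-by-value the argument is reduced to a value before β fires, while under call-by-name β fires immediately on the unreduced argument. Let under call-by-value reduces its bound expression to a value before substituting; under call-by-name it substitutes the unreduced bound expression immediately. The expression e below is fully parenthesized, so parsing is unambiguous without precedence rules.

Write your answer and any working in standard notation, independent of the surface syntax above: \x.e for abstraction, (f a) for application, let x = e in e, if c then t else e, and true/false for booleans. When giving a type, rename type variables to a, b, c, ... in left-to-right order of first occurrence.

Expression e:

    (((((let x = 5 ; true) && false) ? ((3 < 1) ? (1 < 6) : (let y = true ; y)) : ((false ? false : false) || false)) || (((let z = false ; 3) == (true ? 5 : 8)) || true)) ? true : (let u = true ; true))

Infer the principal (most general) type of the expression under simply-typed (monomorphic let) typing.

Derivation:
let x : Int
  unify Bool ~ Bool
  unify Bool ~ Bool
  unify Bool ~ Bool
  unify Int ~ Int
  unify Int ~ Int
  unify Bool ~ Bool
  unify Int ~ Int
  unify Int ~ Int
let y : Bool
y : Bool
  unify Bool ~ Bool
  unify Bool ~ Bool
  unify Bool ~ Bool
  unify Bool ~ Bool
  unify Bool ~ Bool
  unify Bool ~ Bool
  unify Bool ~ Bool
let z : Bool
  unify Int ~ Int
  unify Bool ~ Bool
  unify Int ~ Int
  unify Int ~ Int
  unify Bool ~ Bool
  unify Bool ~ Bool
  unify Bool ~ Bool
  unify Bool ~ Bool
let u : Bool
  unify Bool ~ Bool

Answer: Bool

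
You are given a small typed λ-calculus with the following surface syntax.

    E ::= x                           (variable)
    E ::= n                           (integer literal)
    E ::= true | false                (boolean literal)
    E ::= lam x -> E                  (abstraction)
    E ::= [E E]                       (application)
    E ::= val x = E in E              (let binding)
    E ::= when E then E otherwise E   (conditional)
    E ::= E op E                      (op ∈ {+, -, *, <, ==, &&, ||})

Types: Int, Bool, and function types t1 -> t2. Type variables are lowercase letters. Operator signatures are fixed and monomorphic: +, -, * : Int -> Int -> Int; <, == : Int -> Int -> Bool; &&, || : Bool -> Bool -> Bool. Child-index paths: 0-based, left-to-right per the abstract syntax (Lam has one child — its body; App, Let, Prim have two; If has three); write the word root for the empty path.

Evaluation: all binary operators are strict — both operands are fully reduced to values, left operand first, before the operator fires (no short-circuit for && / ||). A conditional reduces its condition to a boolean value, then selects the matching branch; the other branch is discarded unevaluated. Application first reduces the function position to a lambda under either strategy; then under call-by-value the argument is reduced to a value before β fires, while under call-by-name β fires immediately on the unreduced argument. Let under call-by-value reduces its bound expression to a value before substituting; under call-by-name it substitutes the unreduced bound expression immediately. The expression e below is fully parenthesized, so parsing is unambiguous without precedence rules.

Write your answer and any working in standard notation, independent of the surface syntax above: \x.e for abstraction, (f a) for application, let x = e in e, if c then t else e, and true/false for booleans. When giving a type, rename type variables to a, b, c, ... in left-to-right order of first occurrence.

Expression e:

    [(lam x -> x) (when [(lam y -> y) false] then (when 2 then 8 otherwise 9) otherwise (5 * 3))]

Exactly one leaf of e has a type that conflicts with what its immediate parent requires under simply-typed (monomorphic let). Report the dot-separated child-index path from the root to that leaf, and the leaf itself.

Answer: 1.1.0 : 2

Working:
x : a
\x._ : a -> a
y : b
\y._ : b -> b
  unify b -> b ~ Bool -> c
  unify b ~ Bool
  unify Bool ~ c
_ _ : Bool
  unify Bool ~ Bool
  unify Int ~ Bool
  FAIL: mismatch Int ~ Bool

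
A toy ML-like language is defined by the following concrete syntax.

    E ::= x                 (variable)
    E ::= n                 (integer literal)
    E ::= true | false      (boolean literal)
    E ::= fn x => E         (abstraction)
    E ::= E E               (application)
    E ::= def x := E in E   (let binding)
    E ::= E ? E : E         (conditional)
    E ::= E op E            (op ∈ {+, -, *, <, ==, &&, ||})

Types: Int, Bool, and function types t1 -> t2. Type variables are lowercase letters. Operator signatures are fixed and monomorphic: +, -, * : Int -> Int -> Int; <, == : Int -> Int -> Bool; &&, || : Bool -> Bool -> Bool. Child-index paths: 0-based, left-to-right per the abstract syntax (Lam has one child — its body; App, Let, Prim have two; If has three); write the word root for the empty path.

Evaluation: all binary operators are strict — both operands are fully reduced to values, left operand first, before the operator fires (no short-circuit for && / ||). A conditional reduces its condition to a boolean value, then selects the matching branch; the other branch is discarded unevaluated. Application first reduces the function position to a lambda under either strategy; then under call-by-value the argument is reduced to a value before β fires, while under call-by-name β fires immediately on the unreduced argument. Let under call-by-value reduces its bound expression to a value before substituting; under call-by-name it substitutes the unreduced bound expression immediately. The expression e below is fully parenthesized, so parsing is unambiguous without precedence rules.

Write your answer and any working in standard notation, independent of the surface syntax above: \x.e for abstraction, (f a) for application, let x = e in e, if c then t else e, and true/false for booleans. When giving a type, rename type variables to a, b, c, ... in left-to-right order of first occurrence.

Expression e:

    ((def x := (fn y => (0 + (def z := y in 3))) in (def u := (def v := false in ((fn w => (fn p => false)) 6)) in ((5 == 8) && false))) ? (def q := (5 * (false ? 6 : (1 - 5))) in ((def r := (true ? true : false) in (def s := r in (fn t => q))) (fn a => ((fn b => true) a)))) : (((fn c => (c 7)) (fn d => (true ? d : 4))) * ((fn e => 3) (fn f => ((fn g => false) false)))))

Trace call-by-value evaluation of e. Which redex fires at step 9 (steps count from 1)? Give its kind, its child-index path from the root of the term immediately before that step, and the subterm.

Answer: beta at 0 : ((\d.(if true then d else 4)) 7)

Derivation:
step 0: (if (let x = (\y.(0 + (let z = y in 3))) in (let u = (let v = false in ((\w.(\p.false)) 6)) in ((5 == 8) && false))) then (let q = (5 * (if false then 6 else (1 - 5))) in ((let r = (if true then true else false) in (let s = r in (\t.q))) (\a.((\b.true) a)))) else (((\c.(c 7)) (\d.(if true then d else 4))) * ((\e.3) (\f.((\g.false) false)))))
step 1: [let@0] (if (let u = (let v = false in ((\w.(\p.false)) 6)) in ((5 == 8) && false)) then (let q = (5 * (if false then 6 else (1 - 5))) in ((let r = (if true then true else false) in (let s = r in (\t.q))) (\a.((\b.true) a)))) else (((\c.(c 7)) (\d.(if true then d else 4))) * ((\e.3) (\f.((\g.false) false)))))
step 2: [let@0.0] (if (let u = ((\w.(\p.false)) 6) in ((5 == 8) && false)) then (let q = (5 * (if false then 6 else (1 - 5))) in ((let r = (if true then true else false) in (let s = r in (\t.q))) (\a.((\b.true) a)))) else (((\c.(c 7)) (\d.(if true then d else 4))) * ((\e.3) (\f.((\g.false) false)))))
step 3: [beta@0.0] (if (let u = (\p.false) in ((5 == 8) && false)) then (let q = (5 * (if false then 6 else (1 - 5))) in ((let r = (if true then true else false) in (let s = r in (\t.q))) (\a.((\b.true) a)))) else (((\c.(c 7)) (\d.(if true then d else 4))) * ((\e.3) (\f.((\g.false) false)))))
step 4: [let@0] (if ((5 == 8) && false) then (let q = (5 * (if false then 6 else (1 - 5))) in ((let r = (if true then true else false) in (let s = r in (\t.q))) (\a.((\b.true) a)))) else (((\c.(c 7)) (\d.(if true then d else 4))) * ((\e.3) (\f.((\g.false) false)))))
step 5: [delta@0.0] (if (false && false) then (let q = (5 * (if false then 6 else (1 - 5))) in ((let r = (if true then true else false) in (let s = r in (\t.q))) (\a.((\b.true) a)))) else (((\c.(c 7)) (\d.(if true then d else 4))) * ((\e.3) (\f.((\g.false) false)))))
step 6: [delta@0] (if false then (let q = (5 * (if false then 6 else (1 - 5))) in ((let r = (if true then true else false) in (let s = r in (\t.q))) (\a.((\b.true) a)))) else (((\c.(c 7)) (\d.(if true then d else 4))) * ((\e.3) (\f.((\g.false) false)))))
step 7: [if@root] (((\c.(c 7)) (\d.(if true then d else 4))) * ((\e.3) (\f.((\g.false) false))))
step 8: [beta@0] (((\d.(if true then d else 4)) 7) * ((\e.3) (\f.((\g.false) false))))
step 9: [beta@0] ((if true then 7 else 4) * ((\e.3) (\f.((\g.false) false))))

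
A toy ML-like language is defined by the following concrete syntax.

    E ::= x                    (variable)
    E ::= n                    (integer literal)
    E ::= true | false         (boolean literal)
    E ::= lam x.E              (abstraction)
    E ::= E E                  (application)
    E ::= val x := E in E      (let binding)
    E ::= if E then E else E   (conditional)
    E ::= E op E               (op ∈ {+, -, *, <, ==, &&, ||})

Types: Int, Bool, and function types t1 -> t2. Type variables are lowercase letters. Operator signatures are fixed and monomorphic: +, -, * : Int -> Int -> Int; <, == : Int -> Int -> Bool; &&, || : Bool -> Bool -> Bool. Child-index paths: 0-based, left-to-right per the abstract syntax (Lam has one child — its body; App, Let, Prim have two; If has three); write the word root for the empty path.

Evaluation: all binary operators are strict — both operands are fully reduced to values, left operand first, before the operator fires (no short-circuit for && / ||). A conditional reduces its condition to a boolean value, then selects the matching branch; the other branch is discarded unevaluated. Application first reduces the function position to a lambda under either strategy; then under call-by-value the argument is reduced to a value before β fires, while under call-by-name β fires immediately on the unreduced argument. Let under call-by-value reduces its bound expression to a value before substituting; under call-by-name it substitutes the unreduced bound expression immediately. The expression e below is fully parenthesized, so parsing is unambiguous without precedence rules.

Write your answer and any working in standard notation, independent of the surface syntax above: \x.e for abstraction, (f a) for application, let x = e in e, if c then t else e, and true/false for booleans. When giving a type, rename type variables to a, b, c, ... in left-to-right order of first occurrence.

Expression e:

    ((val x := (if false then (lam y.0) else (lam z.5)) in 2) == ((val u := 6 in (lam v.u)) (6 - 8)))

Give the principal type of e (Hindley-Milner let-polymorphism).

Derivation:
  unify Bool ~ Bool
\y._ : a -> Int
\z._ : b -> Int
  unify a -> Int ~ b -> Int
  unify a ~ b
  unify Int ~ Int
let x : forall. b -> Int
  unify Int ~ Int
let u : Int
u : Int
\v._ : c -> Int
  unify Int ~ Int
  unify Int ~ Int
  unify c -> Int ~ Int -> d
  unify c ~ Int
  unify Int ~ d
_ _ : Int
  unify Int ~ Int

Answer: Bool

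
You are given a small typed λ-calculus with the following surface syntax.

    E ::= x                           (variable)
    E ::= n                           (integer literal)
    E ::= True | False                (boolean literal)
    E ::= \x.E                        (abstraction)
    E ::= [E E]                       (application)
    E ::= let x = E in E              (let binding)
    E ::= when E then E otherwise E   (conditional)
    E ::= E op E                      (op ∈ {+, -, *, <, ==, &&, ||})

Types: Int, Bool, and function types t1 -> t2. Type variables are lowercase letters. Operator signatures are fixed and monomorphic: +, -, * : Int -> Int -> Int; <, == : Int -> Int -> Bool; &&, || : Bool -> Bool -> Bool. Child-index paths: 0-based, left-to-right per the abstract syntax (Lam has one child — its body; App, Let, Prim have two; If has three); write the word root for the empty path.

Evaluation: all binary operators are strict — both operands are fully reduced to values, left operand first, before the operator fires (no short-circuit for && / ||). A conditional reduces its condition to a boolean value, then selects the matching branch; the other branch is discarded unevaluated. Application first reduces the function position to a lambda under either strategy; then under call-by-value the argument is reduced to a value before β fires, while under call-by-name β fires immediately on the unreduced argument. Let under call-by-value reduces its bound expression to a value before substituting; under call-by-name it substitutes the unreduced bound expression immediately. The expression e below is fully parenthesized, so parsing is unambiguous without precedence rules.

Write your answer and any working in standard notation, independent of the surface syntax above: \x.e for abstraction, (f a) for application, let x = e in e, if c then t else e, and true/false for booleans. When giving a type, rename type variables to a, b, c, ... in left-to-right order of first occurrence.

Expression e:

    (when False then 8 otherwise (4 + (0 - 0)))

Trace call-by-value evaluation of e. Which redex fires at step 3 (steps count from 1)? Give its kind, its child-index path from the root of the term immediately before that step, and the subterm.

Working:
step 0: (if false then 8 else (4 + (0 - 0)))
step 1: [if@root] (4 + (0 - 0))
step 2: [delta@1] (4 + 0)
step 3: [delta@root] 4

Answer: delta at root : (4 + 0)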